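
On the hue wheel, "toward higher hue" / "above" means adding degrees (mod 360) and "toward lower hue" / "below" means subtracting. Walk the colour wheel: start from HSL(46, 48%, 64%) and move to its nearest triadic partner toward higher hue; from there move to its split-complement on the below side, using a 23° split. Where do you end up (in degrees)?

+120° (triadic ↑): 46 + 120 = 166°
+157° (split-comp 23° ↓): 166 + 157 = 323°

323°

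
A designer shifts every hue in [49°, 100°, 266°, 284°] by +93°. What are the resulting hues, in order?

49 + 93 = 142°
100 + 93 = 193°
266 + 93 = 359°
284 + 93 = 377 → 377 − 360 = 17°

142°, 193°, 359°, 17°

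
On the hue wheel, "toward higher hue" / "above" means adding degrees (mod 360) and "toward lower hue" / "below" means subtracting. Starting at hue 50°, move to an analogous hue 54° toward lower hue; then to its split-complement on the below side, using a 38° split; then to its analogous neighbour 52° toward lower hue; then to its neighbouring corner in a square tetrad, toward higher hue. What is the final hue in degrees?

176°

analog 54° ↓ −54°: 50 − 54 = -4 → -4 + 360 = 356°
split-comp 38° ↓ +142°: 356 + 142 = 498 → 498 − 360 = 138°
analog 52° ↓ −52°: 138 − 52 = 86°
square ↑ +90°: 86 + 90 = 176°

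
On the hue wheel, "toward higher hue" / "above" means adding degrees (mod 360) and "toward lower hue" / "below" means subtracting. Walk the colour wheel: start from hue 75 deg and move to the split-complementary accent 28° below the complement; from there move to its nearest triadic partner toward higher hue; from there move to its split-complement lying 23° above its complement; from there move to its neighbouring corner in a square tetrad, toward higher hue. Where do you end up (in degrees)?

+152° (split-comp 28° ↓): 75 + 152 = 227°
+120° (triadic ↑): 227 + 120 = 347°
+203° (split-comp 23° ↑): 347 + 203 = 550 → 550 − 360 = 190°
+90° (square ↑): 190 + 90 = 280°

280°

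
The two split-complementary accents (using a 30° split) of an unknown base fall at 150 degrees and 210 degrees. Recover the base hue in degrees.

The accents sit 30° either side of the complement, so the complement is their short-arc midpoint on the wheel.
Short-arc midpoint of 150° and 210°: 180°.
Base is 180° from the complement: 180 − 180 = 0°

0°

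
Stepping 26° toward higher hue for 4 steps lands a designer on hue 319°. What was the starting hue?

215°

4 steps of 26° (toward higher hue) give a net shift of +104°.
Start = end − shift: 319 − 104 = 215°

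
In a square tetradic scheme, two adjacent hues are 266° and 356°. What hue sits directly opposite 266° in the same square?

86°

A square tetradic scheme places four hues 90° apart; opposite corners are 180° apart.
266 + 180 = 446 → 446 − 360 = 86°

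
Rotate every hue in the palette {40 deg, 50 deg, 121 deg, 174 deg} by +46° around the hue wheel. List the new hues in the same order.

86°, 96°, 167°, 220°

40 + 46 = 86°
50 + 46 = 96°
121 + 46 = 167°
174 + 46 = 220°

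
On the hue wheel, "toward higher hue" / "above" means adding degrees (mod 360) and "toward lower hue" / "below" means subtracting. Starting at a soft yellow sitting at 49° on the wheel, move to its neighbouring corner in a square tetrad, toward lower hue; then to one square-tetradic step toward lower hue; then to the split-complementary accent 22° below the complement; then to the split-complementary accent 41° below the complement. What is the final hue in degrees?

square ↓ −90°: 49 − 90 = -41 → -41 + 360 = 319°
square ↓ −90°: 319 − 90 = 229°
split-comp 22° ↓ +158°: 229 + 158 = 387 → 387 − 360 = 27°
split-comp 41° ↓ +139°: 27 + 139 = 166°

166°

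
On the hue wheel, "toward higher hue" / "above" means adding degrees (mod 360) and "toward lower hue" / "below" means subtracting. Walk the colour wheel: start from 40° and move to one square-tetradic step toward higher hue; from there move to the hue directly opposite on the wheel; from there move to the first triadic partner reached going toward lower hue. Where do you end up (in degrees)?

190°

square ↑ +90°: 40 + 90 = 130°
complement +180°: 130 + 180 = 310°
triadic ↓ −120°: 310 − 120 = 190°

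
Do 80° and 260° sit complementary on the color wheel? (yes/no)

Angular distance: |80 − 260| = 180 = 180°.
Complementary requires 180°.

yes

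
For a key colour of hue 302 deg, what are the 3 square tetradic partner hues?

32°, 122°, 212°

A square tetradic scheme places four hues every 90°.
302 + 90 = 392 → 392 − 360 = 32°
302 + 180 = 482 → 482 − 360 = 122°
302 + 270 = 572 → 572 − 360 = 212°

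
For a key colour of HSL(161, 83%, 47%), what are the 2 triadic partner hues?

A triad places three hues 120° apart.
161 + 120 = 281°
161 + 240 = 401 → 401 − 360 = 41°

281° and 41°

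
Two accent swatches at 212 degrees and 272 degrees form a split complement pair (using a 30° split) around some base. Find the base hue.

62°

The accents sit 30° either side of the complement, so the complement is their short-arc midpoint on the wheel.
Short-arc midpoint of 212° and 272°: 242°.
Base is 180° from the complement: 242 − 180 = 62°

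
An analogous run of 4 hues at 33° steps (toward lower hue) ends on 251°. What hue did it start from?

350°

3 steps of 33° (toward lower hue) give a net shift of −99°.
Start = end − shift: 251 + 99 = 350°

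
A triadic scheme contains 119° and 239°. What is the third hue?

A triad spaces three hues 120° apart.
The full set is {119°, 239°, 359°}.

359°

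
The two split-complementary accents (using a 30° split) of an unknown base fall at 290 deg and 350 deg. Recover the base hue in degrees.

140°

The accents sit 30° either side of the complement, so the complement is their short-arc midpoint on the wheel.
Short-arc midpoint of 290° and 350°: 320°.
Base is 180° from the complement: 320 − 180 = 140°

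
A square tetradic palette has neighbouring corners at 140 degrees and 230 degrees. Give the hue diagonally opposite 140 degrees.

A square tetradic scheme places four hues 90° apart; opposite corners are 180° apart.
140 + 180 = 320°

320°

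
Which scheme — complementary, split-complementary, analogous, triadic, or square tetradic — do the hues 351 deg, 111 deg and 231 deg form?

Sort the hues: 111°, 231°, 351°.
Successive gaps around the wheel: 120°, 120°, 120°.
Three hues equally spaced 120° apart form a triad.

triadic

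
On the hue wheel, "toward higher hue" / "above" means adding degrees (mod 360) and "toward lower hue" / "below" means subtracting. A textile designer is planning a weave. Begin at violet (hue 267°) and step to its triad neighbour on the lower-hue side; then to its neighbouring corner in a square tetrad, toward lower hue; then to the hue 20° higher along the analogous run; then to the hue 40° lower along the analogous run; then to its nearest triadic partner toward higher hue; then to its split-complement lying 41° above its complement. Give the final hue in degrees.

18°

−120° (triadic ↓): 267 − 120 = 147°
−90° (square ↓): 147 − 90 = 57°
+20° (analog 20° ↑): 57 + 20 = 77°
−40° (analog 40° ↓): 77 − 40 = 37°
+120° (triadic ↑): 37 + 120 = 157°
+221° (split-comp 41° ↑): 157 + 221 = 378 → 378 − 360 = 18°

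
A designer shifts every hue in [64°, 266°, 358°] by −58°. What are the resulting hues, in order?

64 − 58 = 6°
266 − 58 = 208°
358 − 58 = 300°

6°, 208°, 300°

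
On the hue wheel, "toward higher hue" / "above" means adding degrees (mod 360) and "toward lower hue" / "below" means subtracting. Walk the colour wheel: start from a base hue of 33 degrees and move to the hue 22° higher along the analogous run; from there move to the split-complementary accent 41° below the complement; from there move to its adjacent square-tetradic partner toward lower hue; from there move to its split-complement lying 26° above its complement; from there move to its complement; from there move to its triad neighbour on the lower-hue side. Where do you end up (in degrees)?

33 + 22 = 55°   (analog 22° ↑)
55 + 139 = 194°   (split-comp 41° ↓)
194 − 90 = 104°   (square ↓)
104 + 206 = 310°   (split-comp 26° ↑)
310 + 180 = 490 → 490 − 360 = 130°   (complement)
130 − 120 = 10°   (triadic ↓)

10°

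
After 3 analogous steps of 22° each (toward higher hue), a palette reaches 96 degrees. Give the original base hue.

3 steps of 22° (toward higher hue) give a net shift of +66°.
Start = end − shift: 96 − 66 = 30°

30°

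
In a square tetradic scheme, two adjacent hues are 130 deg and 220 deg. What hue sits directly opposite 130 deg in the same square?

310°

A square tetradic scheme places four hues 90° apart; opposite corners are 180° apart.
130 + 180 = 310°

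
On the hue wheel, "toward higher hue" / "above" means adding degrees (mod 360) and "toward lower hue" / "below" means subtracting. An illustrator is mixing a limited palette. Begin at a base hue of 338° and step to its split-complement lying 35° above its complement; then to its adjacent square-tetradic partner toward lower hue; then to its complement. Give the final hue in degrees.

283°

+215° (split-comp 35° ↑): 338 + 215 = 553 → 553 − 360 = 193°
−90° (square ↓): 193 − 90 = 103°
+180° (complement): 103 + 180 = 283°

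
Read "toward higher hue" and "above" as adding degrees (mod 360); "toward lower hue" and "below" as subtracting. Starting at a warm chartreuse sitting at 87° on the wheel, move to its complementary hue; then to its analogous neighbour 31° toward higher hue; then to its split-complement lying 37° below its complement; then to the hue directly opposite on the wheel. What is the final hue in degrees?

87 + 180 = 267°   (complement)
267 + 31 = 298°   (analog 31° ↑)
298 + 143 = 441 → 441 − 360 = 81°   (split-comp 37° ↓)
81 + 180 = 261°   (complement)

261°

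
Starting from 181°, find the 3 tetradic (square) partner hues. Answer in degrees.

271°, 1°, and 91°

A square tetradic scheme places four hues every 90°.
181 + 90 = 271°
181 + 180 = 361 → 361 − 360 = 1°
181 + 270 = 451 → 451 − 360 = 91°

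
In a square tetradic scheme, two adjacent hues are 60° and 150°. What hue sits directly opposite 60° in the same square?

240°

A square tetradic scheme places four hues 90° apart; opposite corners are 180° apart.
60 + 180 = 240°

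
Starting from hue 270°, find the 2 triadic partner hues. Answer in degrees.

A triad places three hues 120° apart.
270 + 120 = 390 → 390 − 360 = 30°
270 + 240 = 510 → 510 − 360 = 150°

30° and 150°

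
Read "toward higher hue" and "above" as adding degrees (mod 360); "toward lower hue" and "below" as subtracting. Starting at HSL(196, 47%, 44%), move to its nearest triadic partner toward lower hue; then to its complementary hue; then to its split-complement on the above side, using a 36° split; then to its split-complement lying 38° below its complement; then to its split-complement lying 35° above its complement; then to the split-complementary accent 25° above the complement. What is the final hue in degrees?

196 − 120 = 76°   (triadic ↓)
76 + 180 = 256°   (complement)
256 + 216 = 472 → 472 − 360 = 112°   (split-comp 36° ↑)
112 + 142 = 254°   (split-comp 38° ↓)
254 + 215 = 469 → 469 − 360 = 109°   (split-comp 35° ↑)
109 + 205 = 314°   (split-comp 25° ↑)

314°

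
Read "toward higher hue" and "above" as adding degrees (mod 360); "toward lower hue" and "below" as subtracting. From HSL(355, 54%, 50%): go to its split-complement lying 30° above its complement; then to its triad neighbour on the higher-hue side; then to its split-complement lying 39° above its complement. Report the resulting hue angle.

355 + 210 = 565 → 565 − 360 = 205°   (split-comp 30° ↑)
205 + 120 = 325°   (triadic ↑)
325 + 219 = 544 → 544 − 360 = 184°   (split-comp 39° ↑)

184°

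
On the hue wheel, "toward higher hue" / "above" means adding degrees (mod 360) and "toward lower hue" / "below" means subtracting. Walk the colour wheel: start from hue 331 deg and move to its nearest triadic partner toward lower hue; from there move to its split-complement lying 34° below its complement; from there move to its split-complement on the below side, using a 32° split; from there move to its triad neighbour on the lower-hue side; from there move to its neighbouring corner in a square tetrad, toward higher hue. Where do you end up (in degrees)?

triadic ↓ −120°: 331 − 120 = 211°
split-comp 34° ↓ +146°: 211 + 146 = 357°
split-comp 32° ↓ +148°: 357 + 148 = 505 → 505 − 360 = 145°
triadic ↓ −120°: 145 − 120 = 25°
square ↑ +90°: 25 + 90 = 115°

115°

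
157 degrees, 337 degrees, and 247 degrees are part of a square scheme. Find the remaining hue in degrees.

A square tetradic scheme places four hues every 90°.
The full set through 157° is {67°, 157°, 247°, 337°}.
Given {157°, 247°, 337°}, the missing hue is 67°.

67°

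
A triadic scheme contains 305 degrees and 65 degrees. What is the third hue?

185°

A triad spaces three hues 120° apart.
The full set is {65°, 185°, 305°}.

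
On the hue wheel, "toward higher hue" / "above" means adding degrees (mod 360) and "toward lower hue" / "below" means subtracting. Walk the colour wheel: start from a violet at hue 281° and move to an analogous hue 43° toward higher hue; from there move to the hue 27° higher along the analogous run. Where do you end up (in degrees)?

351°

analog 43° ↑ +43°: 281 + 43 = 324°
analog 27° ↑ +27°: 324 + 27 = 351°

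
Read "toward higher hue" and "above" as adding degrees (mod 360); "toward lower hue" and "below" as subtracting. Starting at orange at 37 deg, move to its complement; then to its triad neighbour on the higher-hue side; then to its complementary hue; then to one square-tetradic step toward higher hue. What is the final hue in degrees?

247°

37 + 180 = 217°   (complement)
217 + 120 = 337°   (triadic ↑)
337 + 180 = 517 → 517 − 360 = 157°   (complement)
157 + 90 = 247°   (square ↑)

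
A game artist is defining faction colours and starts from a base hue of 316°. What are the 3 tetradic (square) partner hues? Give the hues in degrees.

A square tetradic scheme places four hues every 90°.
316 + 90 = 406 → 406 − 360 = 46°
316 + 180 = 496 → 496 − 360 = 136°
316 + 270 = 586 → 586 − 360 = 226°

46°, 136° and 226°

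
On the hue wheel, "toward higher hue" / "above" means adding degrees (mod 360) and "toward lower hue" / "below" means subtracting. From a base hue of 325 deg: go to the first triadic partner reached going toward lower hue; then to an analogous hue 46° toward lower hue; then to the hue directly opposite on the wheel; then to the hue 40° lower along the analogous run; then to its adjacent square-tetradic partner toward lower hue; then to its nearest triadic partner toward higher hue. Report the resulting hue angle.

329°

triadic ↓ −120°: 325 − 120 = 205°
analog 46° ↓ −46°: 205 − 46 = 159°
complement +180°: 159 + 180 = 339°
analog 40° ↓ −40°: 339 − 40 = 299°
square ↓ −90°: 299 − 90 = 209°
triadic ↑ +120°: 209 + 120 = 329°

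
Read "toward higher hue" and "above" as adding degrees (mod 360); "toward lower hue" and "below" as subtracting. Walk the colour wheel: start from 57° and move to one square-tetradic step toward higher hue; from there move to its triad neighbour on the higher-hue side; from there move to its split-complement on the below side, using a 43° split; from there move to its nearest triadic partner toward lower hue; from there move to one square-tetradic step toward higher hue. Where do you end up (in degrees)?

14°

+90° (square ↑): 57 + 90 = 147°
+120° (triadic ↑): 147 + 120 = 267°
+137° (split-comp 43° ↓): 267 + 137 = 404 → 404 − 360 = 44°
−120° (triadic ↓): 44 − 120 = -76 → -76 + 360 = 284°
+90° (square ↑): 284 + 90 = 374 → 374 − 360 = 14°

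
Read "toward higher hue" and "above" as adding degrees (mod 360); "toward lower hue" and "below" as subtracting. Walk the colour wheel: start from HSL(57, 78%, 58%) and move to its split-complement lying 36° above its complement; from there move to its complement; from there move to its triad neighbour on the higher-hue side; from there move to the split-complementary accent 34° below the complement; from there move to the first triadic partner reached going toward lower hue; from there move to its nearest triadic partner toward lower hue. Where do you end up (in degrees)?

57 + 216 = 273°   (split-comp 36° ↑)
273 + 180 = 453 → 453 − 360 = 93°   (complement)
93 + 120 = 213°   (triadic ↑)
213 + 146 = 359°   (split-comp 34° ↓)
359 − 120 = 239°   (triadic ↓)
239 − 120 = 119°   (triadic ↓)

119°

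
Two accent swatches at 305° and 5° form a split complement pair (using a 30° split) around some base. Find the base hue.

The accents sit 30° either side of the complement, so the complement is their short-arc midpoint on the wheel.
Short-arc midpoint of 305° and 5°: 335°.
Base is 180° from the complement: 335 − 180 = 155°

155°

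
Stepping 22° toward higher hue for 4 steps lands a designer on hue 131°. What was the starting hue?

4 steps of 22° (toward higher hue) give a net shift of +88°.
Start = end − shift: 131 − 88 = 43°

43°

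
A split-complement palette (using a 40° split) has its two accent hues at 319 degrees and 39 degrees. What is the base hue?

179°

The accents sit 40° either side of the complement, so the complement is their short-arc midpoint on the wheel.
Short-arc midpoint of 319° and 39°: 359°.
Base is 180° from the complement: 359 − 180 = 179°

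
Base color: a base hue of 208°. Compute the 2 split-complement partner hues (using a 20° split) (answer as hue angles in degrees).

Split-complementary hues sit 20° either side of the complement.
Complement of 208°: 208 + 180 = 388 → 388 − 360 = 28°
28 − 20 = 8°
28 + 20 = 48°

8° and 48°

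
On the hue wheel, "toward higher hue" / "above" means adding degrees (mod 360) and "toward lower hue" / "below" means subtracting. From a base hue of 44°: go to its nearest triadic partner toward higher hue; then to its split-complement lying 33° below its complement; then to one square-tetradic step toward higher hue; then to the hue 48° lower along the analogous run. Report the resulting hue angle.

triadic ↑ +120°: 44 + 120 = 164°
split-comp 33° ↓ +147°: 164 + 147 = 311°
square ↑ +90°: 311 + 90 = 401 → 401 − 360 = 41°
analog 48° ↓ −48°: 41 − 48 = -7 → -7 + 360 = 353°

353°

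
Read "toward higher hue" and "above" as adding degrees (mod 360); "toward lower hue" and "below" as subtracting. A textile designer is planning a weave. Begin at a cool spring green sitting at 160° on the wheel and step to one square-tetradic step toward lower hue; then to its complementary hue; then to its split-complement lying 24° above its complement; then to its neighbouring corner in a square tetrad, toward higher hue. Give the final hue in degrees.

184°

square ↓ −90°: 160 − 90 = 70°
complement +180°: 70 + 180 = 250°
split-comp 24° ↑ +204°: 250 + 204 = 454 → 454 − 360 = 94°
square ↑ +90°: 94 + 90 = 184°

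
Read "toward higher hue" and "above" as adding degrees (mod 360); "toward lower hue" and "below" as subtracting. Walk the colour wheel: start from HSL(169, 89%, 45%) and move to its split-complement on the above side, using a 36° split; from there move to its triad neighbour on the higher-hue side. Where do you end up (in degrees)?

+216° (split-comp 36° ↑): 169 + 216 = 385 → 385 − 360 = 25°
+120° (triadic ↑): 25 + 120 = 145°

145°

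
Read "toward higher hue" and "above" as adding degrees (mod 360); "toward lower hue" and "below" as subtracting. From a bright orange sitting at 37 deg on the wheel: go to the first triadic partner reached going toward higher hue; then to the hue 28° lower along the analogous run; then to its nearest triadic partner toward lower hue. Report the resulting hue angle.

37 + 120 = 157°   (triadic ↑)
157 − 28 = 129°   (analog 28° ↓)
129 − 120 = 9°   (triadic ↓)

9°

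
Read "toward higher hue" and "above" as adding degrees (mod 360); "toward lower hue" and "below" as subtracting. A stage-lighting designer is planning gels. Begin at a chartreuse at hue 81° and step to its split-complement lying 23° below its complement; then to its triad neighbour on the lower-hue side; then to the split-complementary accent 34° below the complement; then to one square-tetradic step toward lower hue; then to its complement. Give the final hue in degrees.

354°

81 + 157 = 238°   (split-comp 23° ↓)
238 − 120 = 118°   (triadic ↓)
118 + 146 = 264°   (split-comp 34° ↓)
264 − 90 = 174°   (square ↓)
174 + 180 = 354°   (complement)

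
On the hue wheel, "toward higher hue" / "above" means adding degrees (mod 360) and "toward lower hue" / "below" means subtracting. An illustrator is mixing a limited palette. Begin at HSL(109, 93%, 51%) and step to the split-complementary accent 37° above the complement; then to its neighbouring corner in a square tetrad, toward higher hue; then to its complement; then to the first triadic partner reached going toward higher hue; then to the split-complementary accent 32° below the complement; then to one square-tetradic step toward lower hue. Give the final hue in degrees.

109 + 217 = 326°   (split-comp 37° ↑)
326 + 90 = 416 → 416 − 360 = 56°   (square ↑)
56 + 180 = 236°   (complement)
236 + 120 = 356°   (triadic ↑)
356 + 148 = 504 → 504 − 360 = 144°   (split-comp 32° ↓)
144 − 90 = 54°   (square ↓)

54°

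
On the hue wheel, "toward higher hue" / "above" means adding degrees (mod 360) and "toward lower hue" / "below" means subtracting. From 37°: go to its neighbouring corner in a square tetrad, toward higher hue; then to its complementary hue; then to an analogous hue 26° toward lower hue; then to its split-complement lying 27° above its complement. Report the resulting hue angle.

128°

square ↑ +90°: 37 + 90 = 127°
complement +180°: 127 + 180 = 307°
analog 26° ↓ −26°: 307 − 26 = 281°
split-comp 27° ↑ +207°: 281 + 207 = 488 → 488 − 360 = 128°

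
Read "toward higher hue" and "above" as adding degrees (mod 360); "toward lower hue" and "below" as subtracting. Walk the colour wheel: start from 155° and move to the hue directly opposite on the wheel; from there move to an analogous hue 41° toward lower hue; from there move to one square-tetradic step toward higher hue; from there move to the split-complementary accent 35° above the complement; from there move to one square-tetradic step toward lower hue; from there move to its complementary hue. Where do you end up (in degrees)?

329°

complement +180°: 155 + 180 = 335°
analog 41° ↓ −41°: 335 − 41 = 294°
square ↑ +90°: 294 + 90 = 384 → 384 − 360 = 24°
split-comp 35° ↑ +215°: 24 + 215 = 239°
square ↓ −90°: 239 − 90 = 149°
complement +180°: 149 + 180 = 329°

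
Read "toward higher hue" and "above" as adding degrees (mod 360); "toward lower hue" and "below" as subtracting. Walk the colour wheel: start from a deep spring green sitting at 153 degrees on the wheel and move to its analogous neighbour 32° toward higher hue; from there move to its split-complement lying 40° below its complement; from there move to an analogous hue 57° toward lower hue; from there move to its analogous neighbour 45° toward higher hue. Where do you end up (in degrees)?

313°

analog 32° ↑ +32°: 153 + 32 = 185°
split-comp 40° ↓ +140°: 185 + 140 = 325°
analog 57° ↓ −57°: 325 − 57 = 268°
analog 45° ↑ +45°: 268 + 45 = 313°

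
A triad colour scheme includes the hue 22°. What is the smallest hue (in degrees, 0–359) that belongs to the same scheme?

A triad places three hues 120° apart.
The full set through 22° is {22°, 142°, 262°}.

22°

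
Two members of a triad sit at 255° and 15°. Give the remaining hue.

A triad spaces three hues 120° apart.
The full set is {15°, 135°, 255°}.

135°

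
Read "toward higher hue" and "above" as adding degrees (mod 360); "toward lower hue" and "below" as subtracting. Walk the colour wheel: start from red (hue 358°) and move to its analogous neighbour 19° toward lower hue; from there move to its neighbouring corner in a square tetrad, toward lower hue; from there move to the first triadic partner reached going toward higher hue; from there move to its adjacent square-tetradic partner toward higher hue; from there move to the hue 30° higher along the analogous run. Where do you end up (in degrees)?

129°

analog 19° ↓ −19°: 358 − 19 = 339°
square ↓ −90°: 339 − 90 = 249°
triadic ↑ +120°: 249 + 120 = 369 → 369 − 360 = 9°
square ↑ +90°: 9 + 90 = 99°
analog 30° ↑ +30°: 99 + 30 = 129°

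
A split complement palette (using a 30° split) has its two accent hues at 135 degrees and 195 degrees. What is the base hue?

The accents sit 30° either side of the complement, so the complement is their short-arc midpoint on the wheel.
Short-arc midpoint of 135° and 195°: 165°.
Base is 180° from the complement: 165 − 180 = -15 → -15 + 360 = 345°

345°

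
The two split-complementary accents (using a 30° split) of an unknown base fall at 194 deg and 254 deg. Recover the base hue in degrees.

44°

The accents sit 30° either side of the complement, so the complement is their short-arc midpoint on the wheel.
Short-arc midpoint of 194° and 254°: 224°.
Base is 180° from the complement: 224 − 180 = 44°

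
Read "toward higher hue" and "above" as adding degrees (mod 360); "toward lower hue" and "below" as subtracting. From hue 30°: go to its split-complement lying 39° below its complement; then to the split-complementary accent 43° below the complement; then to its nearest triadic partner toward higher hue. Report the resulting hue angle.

+141° (split-comp 39° ↓): 30 + 141 = 171°
+137° (split-comp 43° ↓): 171 + 137 = 308°
+120° (triadic ↑): 308 + 120 = 428 → 428 − 360 = 68°

68°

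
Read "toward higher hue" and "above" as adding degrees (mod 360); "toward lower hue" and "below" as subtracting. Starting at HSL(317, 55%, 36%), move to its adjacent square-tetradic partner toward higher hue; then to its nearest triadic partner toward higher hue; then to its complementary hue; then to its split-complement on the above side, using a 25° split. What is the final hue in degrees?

square ↑ +90°: 317 + 90 = 407 → 407 − 360 = 47°
triadic ↑ +120°: 47 + 120 = 167°
complement +180°: 167 + 180 = 347°
split-comp 25° ↑ +205°: 347 + 205 = 552 → 552 − 360 = 192°

192°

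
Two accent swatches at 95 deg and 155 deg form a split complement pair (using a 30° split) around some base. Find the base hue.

305°

The accents sit 30° either side of the complement, so the complement is their short-arc midpoint on the wheel.
Short-arc midpoint of 95° and 155°: 125°.
Base is 180° from the complement: 125 − 180 = -55 → -55 + 360 = 305°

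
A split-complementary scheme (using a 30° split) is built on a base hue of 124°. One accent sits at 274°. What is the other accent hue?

Split-complementary hues sit 30° either side of the complement.
Complement of the base 124°: 124 + 180 = 304°
The given accent 274° is 30° one side of 304°; the other accent sits 30° the other side: 304 + 30 = 334°

334°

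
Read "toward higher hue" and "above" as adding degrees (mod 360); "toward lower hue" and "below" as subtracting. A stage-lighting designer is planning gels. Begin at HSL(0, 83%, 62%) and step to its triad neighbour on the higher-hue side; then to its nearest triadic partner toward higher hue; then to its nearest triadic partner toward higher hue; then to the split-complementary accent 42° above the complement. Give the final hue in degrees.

+120° (triadic ↑): 0 + 120 = 120°
+120° (triadic ↑): 120 + 120 = 240°
+120° (triadic ↑): 240 + 120 = 360 → 360 − 360 = 0°
+222° (split-comp 42° ↑): 0 + 222 = 222°

222°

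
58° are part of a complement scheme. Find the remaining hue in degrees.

238°

The complement sits 180° across the wheel.
The full set through 58° is {58°, 238°}.
Given {58°}, the missing hue is 238°.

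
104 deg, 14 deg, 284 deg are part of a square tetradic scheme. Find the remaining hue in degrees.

A square tetradic scheme places four hues every 90°.
The full set through 14° is {14°, 104°, 194°, 284°}.
Given {14°, 104°, 284°}, the missing hue is 194°.

194°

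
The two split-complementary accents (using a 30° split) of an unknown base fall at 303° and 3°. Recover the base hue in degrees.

153°

The accents sit 30° either side of the complement, so the complement is their short-arc midpoint on the wheel.
Short-arc midpoint of 303° and 3°: 333°.
Base is 180° from the complement: 333 − 180 = 153°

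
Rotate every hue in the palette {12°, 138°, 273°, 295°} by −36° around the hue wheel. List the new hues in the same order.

336°, 102°, 237°, 259°

12 − 36 = -24 → -24 + 360 = 336°
138 − 36 = 102°
273 − 36 = 237°
295 − 36 = 259°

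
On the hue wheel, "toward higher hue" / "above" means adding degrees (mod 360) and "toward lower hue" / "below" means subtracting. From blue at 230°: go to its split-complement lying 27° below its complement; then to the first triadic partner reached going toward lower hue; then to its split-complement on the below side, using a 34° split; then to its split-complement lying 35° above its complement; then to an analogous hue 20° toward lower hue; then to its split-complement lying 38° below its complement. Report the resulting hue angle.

split-comp 27° ↓ +153°: 230 + 153 = 383 → 383 − 360 = 23°
triadic ↓ −120°: 23 − 120 = -97 → -97 + 360 = 263°
split-comp 34° ↓ +146°: 263 + 146 = 409 → 409 − 360 = 49°
split-comp 35° ↑ +215°: 49 + 215 = 264°
analog 20° ↓ −20°: 264 − 20 = 244°
split-comp 38° ↓ +142°: 244 + 142 = 386 → 386 − 360 = 26°

26°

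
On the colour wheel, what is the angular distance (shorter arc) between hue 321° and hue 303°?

|321 − 303| = 18.
18 ≤ 180, so the shorter arc is 18°.

18°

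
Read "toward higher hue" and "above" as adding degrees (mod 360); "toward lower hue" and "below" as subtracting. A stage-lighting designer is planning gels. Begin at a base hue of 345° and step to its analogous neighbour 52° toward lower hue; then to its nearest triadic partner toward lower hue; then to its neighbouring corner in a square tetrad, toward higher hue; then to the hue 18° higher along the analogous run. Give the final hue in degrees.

345 − 52 = 293°   (analog 52° ↓)
293 − 120 = 173°   (triadic ↓)
173 + 90 = 263°   (square ↑)
263 + 18 = 281°   (analog 18° ↑)

281°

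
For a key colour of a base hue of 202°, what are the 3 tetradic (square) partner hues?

A square tetradic scheme places four hues every 90°.
202 + 90 = 292°
202 + 180 = 382 → 382 − 360 = 22°
202 + 270 = 472 → 472 − 360 = 112°

292°, 22°, and 112°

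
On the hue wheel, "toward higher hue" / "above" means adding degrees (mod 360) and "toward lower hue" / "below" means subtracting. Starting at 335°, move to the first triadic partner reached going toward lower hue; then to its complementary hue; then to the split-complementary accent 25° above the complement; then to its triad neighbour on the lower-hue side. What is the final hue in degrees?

335 − 120 = 215°   (triadic ↓)
215 + 180 = 395 → 395 − 360 = 35°   (complement)
35 + 205 = 240°   (split-comp 25° ↑)
240 − 120 = 120°   (triadic ↓)

120°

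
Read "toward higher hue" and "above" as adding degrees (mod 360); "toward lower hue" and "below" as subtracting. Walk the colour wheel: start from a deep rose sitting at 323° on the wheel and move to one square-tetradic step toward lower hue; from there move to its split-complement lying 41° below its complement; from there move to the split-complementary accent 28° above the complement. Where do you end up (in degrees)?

220°

square ↓ −90°: 323 − 90 = 233°
split-comp 41° ↓ +139°: 233 + 139 = 372 → 372 − 360 = 12°
split-comp 28° ↑ +208°: 12 + 208 = 220°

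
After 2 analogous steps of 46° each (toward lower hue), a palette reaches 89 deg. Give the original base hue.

181°

2 steps of 46° (toward lower hue) give a net shift of −92°.
Start = end − shift: 89 + 92 = 181°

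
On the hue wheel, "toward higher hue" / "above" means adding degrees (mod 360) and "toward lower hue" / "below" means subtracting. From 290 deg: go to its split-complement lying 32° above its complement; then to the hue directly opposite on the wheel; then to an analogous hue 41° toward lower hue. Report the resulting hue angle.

split-comp 32° ↑ +212°: 290 + 212 = 502 → 502 − 360 = 142°
complement +180°: 142 + 180 = 322°
analog 41° ↓ −41°: 322 − 41 = 281°

281°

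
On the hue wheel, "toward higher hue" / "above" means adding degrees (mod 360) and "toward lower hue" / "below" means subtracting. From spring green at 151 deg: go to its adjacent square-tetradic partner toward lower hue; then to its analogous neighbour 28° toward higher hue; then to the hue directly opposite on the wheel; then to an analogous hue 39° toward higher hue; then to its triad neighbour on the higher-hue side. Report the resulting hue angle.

68°

151 − 90 = 61°   (square ↓)
61 + 28 = 89°   (analog 28° ↑)
89 + 180 = 269°   (complement)
269 + 39 = 308°   (analog 39° ↑)
308 + 120 = 428 → 428 − 360 = 68°   (triadic ↑)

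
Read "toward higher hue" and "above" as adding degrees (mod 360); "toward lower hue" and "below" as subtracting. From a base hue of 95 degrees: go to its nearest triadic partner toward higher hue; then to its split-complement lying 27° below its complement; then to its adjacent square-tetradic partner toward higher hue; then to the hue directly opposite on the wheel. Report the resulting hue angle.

278°

+120° (triadic ↑): 95 + 120 = 215°
+153° (split-comp 27° ↓): 215 + 153 = 368 → 368 − 360 = 8°
+90° (square ↑): 8 + 90 = 98°
+180° (complement): 98 + 180 = 278°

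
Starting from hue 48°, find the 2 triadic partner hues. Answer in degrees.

A triad places three hues 120° apart.
48 + 120 = 168°
48 + 240 = 288°

168° and 288°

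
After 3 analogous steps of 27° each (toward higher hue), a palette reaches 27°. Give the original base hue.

306°

3 steps of 27° (toward higher hue) give a net shift of +81°.
Start = end − shift: 27 − 81 = -54 → -54 + 360 = 306°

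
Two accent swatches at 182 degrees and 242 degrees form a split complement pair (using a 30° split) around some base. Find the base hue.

The accents sit 30° either side of the complement, so the complement is their short-arc midpoint on the wheel.
Short-arc midpoint of 182° and 242°: 212°.
Base is 180° from the complement: 212 − 180 = 32°

32°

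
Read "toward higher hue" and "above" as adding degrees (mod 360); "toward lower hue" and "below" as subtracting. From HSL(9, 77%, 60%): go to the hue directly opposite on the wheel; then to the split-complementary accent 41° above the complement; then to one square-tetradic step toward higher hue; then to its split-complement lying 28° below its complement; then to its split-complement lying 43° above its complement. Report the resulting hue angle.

complement +180°: 9 + 180 = 189°
split-comp 41° ↑ +221°: 189 + 221 = 410 → 410 − 360 = 50°
square ↑ +90°: 50 + 90 = 140°
split-comp 28° ↓ +152°: 140 + 152 = 292°
split-comp 43° ↑ +223°: 292 + 223 = 515 → 515 − 360 = 155°

155°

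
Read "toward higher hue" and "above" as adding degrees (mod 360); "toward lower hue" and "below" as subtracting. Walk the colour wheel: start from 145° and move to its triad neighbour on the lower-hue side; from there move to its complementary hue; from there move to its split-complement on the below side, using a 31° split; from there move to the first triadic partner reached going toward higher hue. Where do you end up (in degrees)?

145 − 120 = 25°   (triadic ↓)
25 + 180 = 205°   (complement)
205 + 149 = 354°   (split-comp 31° ↓)
354 + 120 = 474 → 474 − 360 = 114°   (triadic ↑)

114°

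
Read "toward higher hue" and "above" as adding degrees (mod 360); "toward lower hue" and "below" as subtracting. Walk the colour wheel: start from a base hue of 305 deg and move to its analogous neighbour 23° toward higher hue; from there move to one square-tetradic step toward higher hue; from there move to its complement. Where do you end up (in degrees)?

238°

+23° (analog 23° ↑): 305 + 23 = 328°
+90° (square ↑): 328 + 90 = 418 → 418 − 360 = 58°
+180° (complement): 58 + 180 = 238°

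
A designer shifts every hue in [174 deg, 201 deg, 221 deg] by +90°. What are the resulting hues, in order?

264°, 291°, 311°

174 + 90 = 264°
201 + 90 = 291°
221 + 90 = 311°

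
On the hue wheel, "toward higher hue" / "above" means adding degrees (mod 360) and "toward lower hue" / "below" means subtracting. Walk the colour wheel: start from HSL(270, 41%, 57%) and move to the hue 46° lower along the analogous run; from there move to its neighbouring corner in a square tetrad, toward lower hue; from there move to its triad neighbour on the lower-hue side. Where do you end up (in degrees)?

analog 46° ↓ −46°: 270 − 46 = 224°
square ↓ −90°: 224 − 90 = 134°
triadic ↓ −120°: 134 − 120 = 14°

14°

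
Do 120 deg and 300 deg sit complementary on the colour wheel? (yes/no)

yes

Angular distance: |120 − 300| = 180 = 180°.
Complementary requires 180°.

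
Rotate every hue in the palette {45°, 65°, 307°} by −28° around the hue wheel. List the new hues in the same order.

45 − 28 = 17°
65 − 28 = 37°
307 − 28 = 279°

17°, 37°, 279°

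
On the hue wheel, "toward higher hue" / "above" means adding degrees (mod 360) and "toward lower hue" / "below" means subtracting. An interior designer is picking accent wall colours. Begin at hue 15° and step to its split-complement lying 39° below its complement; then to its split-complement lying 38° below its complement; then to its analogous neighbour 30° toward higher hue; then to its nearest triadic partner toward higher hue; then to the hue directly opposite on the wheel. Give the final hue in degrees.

268°

split-comp 39° ↓ +141°: 15 + 141 = 156°
split-comp 38° ↓ +142°: 156 + 142 = 298°
analog 30° ↑ +30°: 298 + 30 = 328°
triadic ↑ +120°: 328 + 120 = 448 → 448 − 360 = 88°
complement +180°: 88 + 180 = 268°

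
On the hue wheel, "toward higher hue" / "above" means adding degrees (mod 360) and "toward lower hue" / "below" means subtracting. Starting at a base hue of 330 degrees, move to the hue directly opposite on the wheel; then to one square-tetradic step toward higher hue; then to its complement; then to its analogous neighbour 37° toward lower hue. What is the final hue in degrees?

23°

330 + 180 = 510 → 510 − 360 = 150°   (complement)
150 + 90 = 240°   (square ↑)
240 + 180 = 420 → 420 − 360 = 60°   (complement)
60 − 37 = 23°   (analog 37° ↓)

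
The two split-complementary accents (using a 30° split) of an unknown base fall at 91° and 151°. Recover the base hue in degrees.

The accents sit 30° either side of the complement, so the complement is their short-arc midpoint on the wheel.
Short-arc midpoint of 91° and 151°: 121°.
Base is 180° from the complement: 121 − 180 = -59 → -59 + 360 = 301°

301°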